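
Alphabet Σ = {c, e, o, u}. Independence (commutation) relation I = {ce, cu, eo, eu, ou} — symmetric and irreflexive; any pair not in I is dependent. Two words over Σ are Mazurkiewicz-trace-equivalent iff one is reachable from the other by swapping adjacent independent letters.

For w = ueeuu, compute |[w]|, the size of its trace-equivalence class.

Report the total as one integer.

drop 0:u onto floor
drop 1:e onto floor
drop 2:e onto {1:e}
drop 3:u onto {0:u}
drop 4:u onto {3:u}
ground layer = {0:u, 1:e}
drop-orders for the pieces not yet dropped (sum over which currently-grounded one goes next):
  1 to go: {2} 1  {4} 1
  2 to go: {1,2} 1  {2,4} 2  {3,4} 1
  3 to go: {0,3,4} 1  {1,2,4} 3  {2,3,4} 3
  if 0:u drops first: 6 orders
  if 1:e drops first: 4 orders
heap linearizations: 10

10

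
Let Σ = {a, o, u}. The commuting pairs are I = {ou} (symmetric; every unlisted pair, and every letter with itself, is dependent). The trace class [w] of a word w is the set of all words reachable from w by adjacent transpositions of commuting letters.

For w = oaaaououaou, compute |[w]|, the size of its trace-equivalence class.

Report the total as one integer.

drop 0:o onto floor
drop 1:a onto {0:o}
drop 2:a onto {1:a}
drop 3:a onto {2:a}
drop 4:o onto {3:a}
drop 5:u onto {3:a}
drop 6:o onto {4:o}
drop 7:u onto {5:u}
drop 8:a onto {6:o, 7:u}
drop 9:o onto {8:a}
drop 10:u onto {8:a}
ground layer = {0:o}
drop-orders for the pieces not yet dropped (sum over which currently-grounded one goes next):
  1 to go: {9} 1  {10} 1
  2 to go: {9,10} 2
  3 to go: {8,9,10} 2
  4 to go: {6,8,9,10} 2  {7,8,9,10} 2
  5 to go: {4,6,8,9,10} 2  {5,7,8,9,10} 2  {6,7,8,9,10} 4
  6 to go: {4,6,7,8,9,10} 6  {5,6,7,8,9,10} 6
  7 to go: {4,5,6,7,8,9,10} 12
  8 to go: {3,4,5,6,7,8,9,10} 12
  9 to go: {2,3,4,5,6,7,8,9,10} 12
  if 0:o drops first: 12 orders

12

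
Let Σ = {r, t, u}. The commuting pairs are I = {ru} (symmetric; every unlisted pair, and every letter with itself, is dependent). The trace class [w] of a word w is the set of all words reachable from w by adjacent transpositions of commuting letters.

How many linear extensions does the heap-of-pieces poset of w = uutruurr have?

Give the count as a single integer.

#0=u has no predecessor
#1=u depends on [0:u]
#2=t depends on [1:u]
#3=r depends on [2:t]
#4=u depends on [2:t]
#5=u depends on [4:u]
#6=r depends on [3:r]
#7=r depends on [6:r]
sources: [0:u]
N(rest) = Σ N(rest − s) over sources s of rest; N(one piece) = 1:
  size 1 → [5]=1  [7]=1
  size 2 → [4,5]=1  [5,7]=2  [6,7]=1
  size 3 → [3,6,7]=1  [4,5,7]=3  [5,6,7]=3
  size 4 → [3,5,6,7]=4  [4,5,6,7]=6
  size 5 → [3,4,5,6,7]=10
  size 6 → [2,3,4,5,6,7]=10
  first=0(u) contributes 10

10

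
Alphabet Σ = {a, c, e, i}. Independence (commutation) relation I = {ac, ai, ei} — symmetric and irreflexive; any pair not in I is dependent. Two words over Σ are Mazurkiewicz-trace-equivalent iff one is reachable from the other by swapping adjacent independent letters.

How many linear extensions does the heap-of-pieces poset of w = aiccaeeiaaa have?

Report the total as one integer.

0(a) covers ∅
1(i) covers ∅
2(c) covers 1:i
3(c) covers 2:c
4(a) covers 0:a
5(e) covers 3:c, 4:a
6(e) covers 5:e
7(i) covers 3:c
8(a) covers 6:e
9(a) covers 8:a
10(a) covers 9:a
floor of heap: 0:a, 1:i
completions by unplaced set U, small U first (add the entries for U minus each lowest piece of U):
  |U|=1: {7}:1  {10}:1
  |U|=2: {7,10}:2  {9,10}:1
  |U|=3: {7,9,10}:3  {8,9,10}:1
  |U|=4: {6,8,9,10}:1  {7,8,9,10}:4
  |U|=5: {5,6,8,9,10}:1  {6,7,8,9,10}:5
  |U|=6: {4,5,6,8,9,10}:1  {5,6,7,8,9,10}:6
  |U|=7: {0,4,5,6,8,9,10}:1  {3,5,6,7,8,9,10}:6  {4,5,6,7,8,9,10}:7
  |U|=8: {0,4,5,6,7,8,9,10}:8  {2,3,5,6,7,8,9,10}:6  {3,4,5,6,7,8,9,10}:13
  |U|=9: {0,3,4,5,6,7,8,9,10}:21  {1,2,3,5,6,7,8,9,10}:6  {2,3,4,5,6,7,8,9,10}:19
  start at 0(a): 25
  start at 1(i): 40
sum over floor = 65

65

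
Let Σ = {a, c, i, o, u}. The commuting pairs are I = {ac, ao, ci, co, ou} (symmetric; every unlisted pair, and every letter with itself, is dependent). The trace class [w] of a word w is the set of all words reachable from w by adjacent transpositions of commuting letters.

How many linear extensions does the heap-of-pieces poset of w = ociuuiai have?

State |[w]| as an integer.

#0=o has no predecessor
#1=c has no predecessor
#2=i depends on [0:o]
#3=u depends on [1:c, 2:i]
#4=u depends on [3:u]
#5=i depends on [4:u]
#6=a depends on [5:i]
#7=i depends on [6:a]
sources: [0:o, 1:c]
N(rest) = Σ N(rest − s) over sources s of rest; N(one piece) = 1:
  size 1 → [7]=1
  size 2 → [6,7]=1
  size 3 → [5,6,7]=1
  size 4 → [4,5,6,7]=1
  size 5 → [3,4,5,6,7]=1
  size 6 → [1,3,4,5,6,7]=1  [2,3,4,5,6,7]=1
  first=0(o) contributes 2
  first=1(c) contributes 1
|[w]| = 3

3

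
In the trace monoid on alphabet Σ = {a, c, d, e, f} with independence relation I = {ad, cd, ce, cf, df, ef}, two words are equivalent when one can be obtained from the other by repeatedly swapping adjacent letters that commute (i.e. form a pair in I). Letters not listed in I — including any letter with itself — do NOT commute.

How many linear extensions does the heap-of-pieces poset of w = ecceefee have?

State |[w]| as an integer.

168

piece 0:e — minimal
piece 1:c — minimal
piece 2:c rests on {1:c}
piece 3:e rests on {0:e}
piece 4:e rests on {3:e}
piece 5:f — minimal
piece 6:e rests on {4:e}
piece 7:e rests on {6:e}
minimal pieces: {0:e, 1:c, 5:f}
ways to finish when only these pieces remain (= sum over removing one remaining piece with nothing left below it):
  1 left: {2}→1  {5}→1  {7}→1
  2 left: {1,2}→1  {2,5}→2  {2,7}→2  {5,7}→2  {6,7}→1
  3 left: {1,2,5}→3  {1,2,7}→3  {2,5,7}→6  {2,6,7}→3  {4,6,7}→1  {5,6,7}→3
  4 left: {1,2,5,7}→12  {1,2,6,7}→6  {2,4,6,7}→4  {2,5,6,7}→12  {3,4,6,7}→1  {4,5,6,7}→4
  5 left: {0,3,4,6,7}→1  {1,2,4,6,7}→10  {1,2,5,6,7}→30  {2,3,4,6,7}→5  {2,4,5,6,7}→20  {3,4,5,6,7}→5
  6 left: {0,2,3,4,6,7}→6  {0,3,4,5,6,7}→6  {1,2,3,4,6,7}→15  {1,2,4,5,6,7}→60  {2,3,4,5,6,7}→30
  placing 0:e first → 105 extensions
  placing 1:c first → 42 extensions
  placing 5:f first → 21 extensions
total linear extensions = 168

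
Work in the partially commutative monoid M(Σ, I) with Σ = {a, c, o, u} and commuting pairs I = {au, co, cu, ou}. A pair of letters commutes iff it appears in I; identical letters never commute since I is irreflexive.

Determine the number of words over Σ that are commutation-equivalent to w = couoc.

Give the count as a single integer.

piece 0:c — minimal
piece 1:o — minimal
piece 2:u — minimal
piece 3:o rests on {1:o}
piece 4:c rests on {0:c}
minimal pieces: {0:c, 1:o, 2:u}
ways to finish when only these pieces remain (= sum over removing one remaining piece with nothing left below it):
  1 left: {2}→1  {3}→1  {4}→1
  2 left: {0,4}→1  {1,3}→1  {2,3}→2  {2,4}→2  {3,4}→2
  3 left: {0,2,4}→3  {0,3,4}→3  {1,2,3}→3  {1,3,4}→3  {2,3,4}→6
  placing 0:c first → 12 extensions
  placing 1:o first → 12 extensions
  placing 2:u first → 6 extensions
total linear extensions = 30

30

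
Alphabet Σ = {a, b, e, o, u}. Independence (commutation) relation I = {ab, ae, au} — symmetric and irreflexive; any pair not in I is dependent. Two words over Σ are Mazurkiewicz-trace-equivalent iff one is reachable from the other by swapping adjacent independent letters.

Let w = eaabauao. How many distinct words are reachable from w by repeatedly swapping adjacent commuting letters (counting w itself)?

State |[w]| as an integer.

35

drop 0:e onto floor
drop 1:a onto floor
drop 2:a onto {1:a}
drop 3:b onto {0:e}
drop 4:a onto {2:a}
drop 5:u onto {3:b}
drop 6:a onto {4:a}
drop 7:o onto {5:u, 6:a}
ground layer = {0:e, 1:a}
drop-orders for the pieces not yet dropped (sum over which currently-grounded one goes next):
  1 to go: {7} 1
  2 to go: {5,7} 1  {6,7} 1
  3 to go: {3,5,7} 1  {4,6,7} 1  {5,6,7} 2
  4 to go: {0,3,5,7} 1  {2,4,6,7} 1  {3,5,6,7} 3  {4,5,6,7} 3
  5 to go: {0,3,5,6,7} 4  {1,2,4,6,7} 1  {2,4,5,6,7} 4  {3,4,5,6,7} 6
  6 to go: {0,3,4,5,6,7} 10  {1,2,4,5,6,7} 5  {2,3,4,5,6,7} 10
  if 0:e drops first: 15 orders
  if 1:a drops first: 20 orders
heap linearizations: 35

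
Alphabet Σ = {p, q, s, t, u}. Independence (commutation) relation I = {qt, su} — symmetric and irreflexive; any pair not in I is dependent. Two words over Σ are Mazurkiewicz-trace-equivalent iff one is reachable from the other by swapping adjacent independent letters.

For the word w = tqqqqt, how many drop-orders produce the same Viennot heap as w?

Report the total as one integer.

0(t) covers ∅
1(q) covers ∅
2(q) covers 1:q
3(q) covers 2:q
4(q) covers 3:q
5(t) covers 0:t
floor of heap: 0:t, 1:q
completions by unplaced set U, small U first (add the entries for U minus each lowest piece of U):
  |U|=1: {4}:1  {5}:1
  |U|=2: {0,5}:1  {3,4}:1  {4,5}:2
  |U|=3: {0,4,5}:3  {2,3,4}:1  {3,4,5}:3
  |U|=4: {0,3,4,5}:6  {1,2,3,4}:1  {2,3,4,5}:4
  start at 0(t): 5
  start at 1(q): 10
sum over floor = 15

15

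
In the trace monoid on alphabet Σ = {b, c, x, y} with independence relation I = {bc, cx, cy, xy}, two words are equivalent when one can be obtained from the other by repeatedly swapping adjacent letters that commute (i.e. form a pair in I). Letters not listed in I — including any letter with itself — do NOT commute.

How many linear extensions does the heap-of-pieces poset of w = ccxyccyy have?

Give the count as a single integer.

0(c) covers ∅
1(c) covers 0:c
2(x) covers ∅
3(y) covers ∅
4(c) covers 1:c
5(c) covers 4:c
6(y) covers 3:y
7(y) covers 6:y
floor of heap: 0:c, 2:x, 3:y
completions by unplaced set U, small U first (add the entries for U minus each lowest piece of U):
  |U|=1: {2}:1  {5}:1  {7}:1
  |U|=2: {2,5}:2  {2,7}:2  {4,5}:1  {5,7}:2  {6,7}:1
  |U|=3: {1,4,5}:1  {2,4,5}:3  {2,5,7}:6  {2,6,7}:3  {3,6,7}:1  {4,5,7}:3  {5,6,7}:3
  |U|=4: {0,1,4,5}:1  {1,2,4,5}:4  {1,4,5,7}:4  {2,3,6,7}:4  {2,4,5,7}:12  {2,5,6,7}:12  {3,5,6,7}:4  {4,5,6,7}:6
  |U|=5: {0,1,2,4,5}:5  {0,1,4,5,7}:5  {1,2,4,5,7}:20  {1,4,5,6,7}:10  {2,3,5,6,7}:20  {2,4,5,6,7}:30  {3,4,5,6,7}:10
  |U|=6: {0,1,2,4,5,7}:30  {0,1,4,5,6,7}:15  {1,2,4,5,6,7}:60  {1,3,4,5,6,7}:20  {2,3,4,5,6,7}:60
  start at 0(c): 140
  start at 2(x): 35
  start at 3(y): 105
sum over floor = 280

280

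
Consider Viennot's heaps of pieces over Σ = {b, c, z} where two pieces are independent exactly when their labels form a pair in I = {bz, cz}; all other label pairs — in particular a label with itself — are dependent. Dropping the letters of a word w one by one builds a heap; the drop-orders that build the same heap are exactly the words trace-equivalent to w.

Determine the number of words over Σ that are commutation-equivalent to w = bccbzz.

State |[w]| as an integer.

drop 0:b onto floor
drop 1:c onto {0:b}
drop 2:c onto {1:c}
drop 3:b onto {2:c}
drop 4:z onto floor
drop 5:z onto {4:z}
ground layer = {0:b, 4:z}
drop-orders for the pieces not yet dropped (sum over which currently-grounded one goes next):
  1 to go: {3} 1  {5} 1
  2 to go: {2,3} 1  {3,5} 2  {4,5} 1
  3 to go: {1,2,3} 1  {2,3,5} 3  {3,4,5} 3
  4 to go: {0,1,2,3} 1  {1,2,3,5} 4  {2,3,4,5} 6
  if 0:b drops first: 10 orders
  if 4:z drops first: 5 orders
heap linearizations: 15

15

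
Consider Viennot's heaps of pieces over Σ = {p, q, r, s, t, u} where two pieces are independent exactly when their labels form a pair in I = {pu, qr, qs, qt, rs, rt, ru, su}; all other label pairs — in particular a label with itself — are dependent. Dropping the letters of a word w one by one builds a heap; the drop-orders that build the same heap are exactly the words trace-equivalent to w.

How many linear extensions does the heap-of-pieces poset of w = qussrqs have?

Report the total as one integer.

140

piece 0:q — minimal
piece 1:u rests on {0:q}
piece 2:s — minimal
piece 3:s rests on {2:s}
piece 4:r — minimal
piece 5:q rests on {1:u}
piece 6:s rests on {3:s}
minimal pieces: {0:q, 2:s, 4:r}
ways to finish when only these pieces remain (= sum over removing one remaining piece with nothing left below it):
  1 left: {4}→1  {5}→1  {6}→1
  2 left: {1,5}→1  {3,6}→1  {4,5}→2  {4,6}→2  {5,6}→2
  3 left: {0,1,5}→1  {1,4,5}→3  {1,5,6}→3  {2,3,6}→1  {3,4,6}→3  {3,5,6}→3  {4,5,6}→6
  4 left: {0,1,4,5}→4  {0,1,5,6}→4  {1,3,5,6}→6  {1,4,5,6}→12  {2,3,4,6}→4  {2,3,5,6}→4  {3,4,5,6}→12
  5 left: {0,1,3,5,6}→10  {0,1,4,5,6}→20  {1,2,3,5,6}→10  {1,3,4,5,6}→30  {2,3,4,5,6}→20
  placing 0:q first → 60 extensions
  placing 2:s first → 60 extensions
  placing 4:r first → 20 extensions
total linear extensions = 140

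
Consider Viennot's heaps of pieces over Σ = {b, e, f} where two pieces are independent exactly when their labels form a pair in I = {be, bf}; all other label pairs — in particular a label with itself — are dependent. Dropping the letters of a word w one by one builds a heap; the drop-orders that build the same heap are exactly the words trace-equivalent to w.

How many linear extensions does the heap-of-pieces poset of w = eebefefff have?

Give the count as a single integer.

9

drop 0:e onto floor
drop 1:e onto {0:e}
drop 2:b onto floor
drop 3:e onto {1:e}
drop 4:f onto {3:e}
drop 5:e onto {4:f}
drop 6:f onto {5:e}
drop 7:f onto {6:f}
drop 8:f onto {7:f}
ground layer = {0:e, 2:b}
drop-orders for the pieces not yet dropped (sum over which currently-grounded one goes next):
  1 to go: {2} 1  {8} 1
  2 to go: {2,8} 2  {7,8} 1
  3 to go: {2,7,8} 3  {6,7,8} 1
  4 to go: {2,6,7,8} 4  {5,6,7,8} 1
  5 to go: {2,5,6,7,8} 5  {4,5,6,7,8} 1
  6 to go: {2,4,5,6,7,8} 6  {3,4,5,6,7,8} 1
  7 to go: {1,3,4,5,6,7,8} 1  {2,3,4,5,6,7,8} 7
  if 0:e drops first: 8 orders
  if 2:b drops first: 1 orders
heap linearizations: 9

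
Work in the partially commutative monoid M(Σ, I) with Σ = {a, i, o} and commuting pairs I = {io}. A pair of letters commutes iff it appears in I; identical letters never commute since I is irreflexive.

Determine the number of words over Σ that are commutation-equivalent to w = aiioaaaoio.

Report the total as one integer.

9

piece 0:a — minimal
piece 1:i rests on {0:a}
piece 2:i rests on {1:i}
piece 3:o rests on {0:a}
piece 4:a rests on {2:i, 3:o}
piece 5:a rests on {4:a}
piece 6:a rests on {5:a}
piece 7:o rests on {6:a}
piece 8:i rests on {6:a}
piece 9:o rests on {7:o}
minimal pieces: {0:a}
ways to finish when only these pieces remain (= sum over removing one remaining piece with nothing left below it):
  1 left: {8}→1  {9}→1
  2 left: {7,9}→1  {8,9}→2
  3 left: {7,8,9}→3
  4 left: {6,7,8,9}→3
  5 left: {5,6,7,8,9}→3
  6 left: {4,5,6,7,8,9}→3
  7 left: {2,4,5,6,7,8,9}→3  {3,4,5,6,7,8,9}→3
  8 left: {1,2,4,5,6,7,8,9}→3  {2,3,4,5,6,7,8,9}→6
  placing 0:a first → 9 extensions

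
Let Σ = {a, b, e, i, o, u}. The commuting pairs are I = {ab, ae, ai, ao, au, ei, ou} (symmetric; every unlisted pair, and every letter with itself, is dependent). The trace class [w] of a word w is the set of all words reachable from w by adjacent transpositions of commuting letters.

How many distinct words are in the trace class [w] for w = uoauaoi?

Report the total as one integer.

126

piece 0:u — minimal
piece 1:o — minimal
piece 2:a — minimal
piece 3:u rests on {0:u}
piece 4:a rests on {2:a}
piece 5:o rests on {1:o}
piece 6:i rests on {3:u, 5:o}
minimal pieces: {0:u, 1:o, 2:a}
ways to finish when only these pieces remain (= sum over removing one remaining piece with nothing left below it):
  1 left: {4}→1  {6}→1
  2 left: {2,4}→1  {3,6}→1  {4,6}→2  {5,6}→1
  3 left: {0,3,6}→1  {1,5,6}→1  {2,4,6}→3  {3,4,6}→3  {3,5,6}→2  {4,5,6}→3
  4 left: {0,3,4,6}→4  {0,3,5,6}→3  {1,3,5,6}→3  {1,4,5,6}→4  {2,3,4,6}→6  {2,4,5,6}→6  {3,4,5,6}→8
  5 left: {0,1,3,5,6}→6  {0,2,3,4,6}→10  {0,3,4,5,6}→15  {1,2,4,5,6}→10  {1,3,4,5,6}→15  {2,3,4,5,6}→20
  placing 0:u first → 45 extensions
  placing 1:o first → 45 extensions
  placing 2:a first → 36 extensions
total linear extensions = 126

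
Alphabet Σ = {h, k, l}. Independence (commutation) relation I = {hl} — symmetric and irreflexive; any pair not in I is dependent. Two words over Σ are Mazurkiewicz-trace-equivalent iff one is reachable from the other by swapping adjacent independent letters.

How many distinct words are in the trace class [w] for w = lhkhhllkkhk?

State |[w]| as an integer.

piece 0:l — minimal
piece 1:h — minimal
piece 2:k rests on {0:l, 1:h}
piece 3:h rests on {2:k}
piece 4:h rests on {3:h}
piece 5:l rests on {2:k}
piece 6:l rests on {5:l}
piece 7:k rests on {4:h, 6:l}
piece 8:k rests on {7:k}
piece 9:h rests on {8:k}
piece 10:k rests on {9:h}
minimal pieces: {0:l, 1:h}
ways to finish when only these pieces remain (= sum over removing one remaining piece with nothing left below it):
  1 left: {10}→1
  2 left: {9,10}→1
  3 left: {8,9,10}→1
  4 left: {7,8,9,10}→1
  5 left: {4,7,8,9,10}→1  {6,7,8,9,10}→1
  6 left: {3,4,7,8,9,10}→1  {4,6,7,8,9,10}→2  {5,6,7,8,9,10}→1
  7 left: {3,4,6,7,8,9,10}→3  {4,5,6,7,8,9,10}→3
  8 left: {3,4,5,6,7,8,9,10}→6
  9 left: {2,3,4,5,6,7,8,9,10}→6
  placing 0:l first → 6 extensions
  placing 1:h first → 6 extensions
total linear extensions = 12

12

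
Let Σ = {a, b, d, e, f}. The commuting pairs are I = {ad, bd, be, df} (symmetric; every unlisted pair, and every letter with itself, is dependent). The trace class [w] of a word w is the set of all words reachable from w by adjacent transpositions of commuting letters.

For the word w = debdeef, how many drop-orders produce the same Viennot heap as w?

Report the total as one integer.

6

drop 0:d onto floor
drop 1:e onto {0:d}
drop 2:b onto floor
drop 3:d onto {1:e}
drop 4:e onto {3:d}
drop 5:e onto {4:e}
drop 6:f onto {2:b, 5:e}
ground layer = {0:d, 2:b}
drop-orders for the pieces not yet dropped (sum over which currently-grounded one goes next):
  1 to go: {6} 1
  2 to go: {2,6} 1  {5,6} 1
  3 to go: {2,5,6} 2  {4,5,6} 1
  4 to go: {2,4,5,6} 3  {3,4,5,6} 1
  5 to go: {1,3,4,5,6} 1  {2,3,4,5,6} 4
  if 0:d drops first: 5 orders
  if 2:b drops first: 1 orders
heap linearizations: 6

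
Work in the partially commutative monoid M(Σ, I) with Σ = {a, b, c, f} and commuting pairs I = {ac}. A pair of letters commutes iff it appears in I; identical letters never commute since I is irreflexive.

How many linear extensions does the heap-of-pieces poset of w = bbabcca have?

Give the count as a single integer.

3

drop 0:b onto floor
drop 1:b onto {0:b}
drop 2:a onto {1:b}
drop 3:b onto {2:a}
drop 4:c onto {3:b}
drop 5:c onto {4:c}
drop 6:a onto {3:b}
ground layer = {0:b}
drop-orders for the pieces not yet dropped (sum over which currently-grounded one goes next):
  1 to go: {5} 1  {6} 1
  2 to go: {4,5} 1  {5,6} 2
  3 to go: {4,5,6} 3
  4 to go: {3,4,5,6} 3
  5 to go: {2,3,4,5,6} 3
  if 0:b drops first: 3 orders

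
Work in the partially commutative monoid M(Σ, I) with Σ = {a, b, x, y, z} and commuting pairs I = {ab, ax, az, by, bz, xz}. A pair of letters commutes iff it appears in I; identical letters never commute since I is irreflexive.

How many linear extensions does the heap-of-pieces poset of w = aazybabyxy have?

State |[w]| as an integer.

#0=a has no predecessor
#1=a depends on [0:a]
#2=z has no predecessor
#3=y depends on [1:a, 2:z]
#4=b has no predecessor
#5=a depends on [3:y]
#6=b depends on [4:b]
#7=y depends on [5:a]
#8=x depends on [6:b, 7:y]
#9=y depends on [8:x]
sources: [0:a, 2:z, 4:b]
N(rest) = Σ N(rest − s) over sources s of rest; N(one piece) = 1:
  size 1 → [9]=1
  size 2 → [8,9]=1
  size 3 → [6,8,9]=1  [7,8,9]=1
  size 4 → [4,6,8,9]=1  [5,7,8,9]=1  [6,7,8,9]=2
  size 5 → [3,5,7,8,9]=1  [4,6,7,8,9]=3  [5,6,7,8,9]=3
  size 6 → [1,3,5,7,8,9]=1  [2,3,5,7,8,9]=1  [3,5,6,7,8,9]=4  [4,5,6,7,8,9]=6
  size 7 → [0,1,3,5,7,8,9]=1  [1,2,3,5,7,8,9]=2  [1,3,5,6,7,8,9]=5  [2,3,5,6,7,8,9]=5  [3,4,5,6,7,8,9]=10
  size 8 → [0,1,2,3,5,7,8,9]=3  [0,1,3,5,6,7,8,9]=6  [1,2,3,5,6,7,8,9]=12  [1,3,4,5,6,7,8,9]=15  [2,3,4,5,6,7,8,9]=15
  first=0(a) contributes 42
  first=2(z) contributes 21
  first=4(b) contributes 21
|[w]| = 84

84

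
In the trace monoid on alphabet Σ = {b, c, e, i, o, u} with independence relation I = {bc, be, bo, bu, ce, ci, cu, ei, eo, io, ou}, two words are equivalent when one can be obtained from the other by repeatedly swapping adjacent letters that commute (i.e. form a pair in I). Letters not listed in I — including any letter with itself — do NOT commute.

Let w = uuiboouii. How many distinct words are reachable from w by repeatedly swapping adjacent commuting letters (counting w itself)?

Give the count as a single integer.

#0=u has no predecessor
#1=u depends on [0:u]
#2=i depends on [1:u]
#3=b depends on [2:i]
#4=o has no predecessor
#5=o depends on [4:o]
#6=u depends on [2:i]
#7=i depends on [3:b, 6:u]
#8=i depends on [7:i]
sources: [0:u, 4:o]
N(rest) = Σ N(rest − s) over sources s of rest; N(one piece) = 1:
  size 1 → [5]=1  [8]=1
  size 2 → [4,5]=1  [5,8]=2  [7,8]=1
  size 3 → [3,7,8]=1  [4,5,8]=3  [5,7,8]=3  [6,7,8]=1
  size 4 → [3,5,7,8]=4  [3,6,7,8]=2  [4,5,7,8]=6  [5,6,7,8]=4
  size 5 → [2,3,6,7,8]=2  [3,4,5,7,8]=10  [3,5,6,7,8]=10  [4,5,6,7,8]=10
  size 6 → [1,2,3,6,7,8]=2  [2,3,5,6,7,8]=12  [3,4,5,6,7,8]=30
  size 7 → [0,1,2,3,6,7,8]=2  [1,2,3,5,6,7,8]=14  [2,3,4,5,6,7,8]=42
  first=0(u) contributes 56
  first=4(o) contributes 16
|[w]| = 72

72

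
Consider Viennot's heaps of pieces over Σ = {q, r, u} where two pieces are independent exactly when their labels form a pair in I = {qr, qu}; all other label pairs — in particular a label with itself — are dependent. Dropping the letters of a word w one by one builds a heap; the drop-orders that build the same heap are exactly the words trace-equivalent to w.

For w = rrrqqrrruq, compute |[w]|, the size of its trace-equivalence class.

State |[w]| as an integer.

120

0(r) covers ∅
1(r) covers 0:r
2(r) covers 1:r
3(q) covers ∅
4(q) covers 3:q
5(r) covers 2:r
6(r) covers 5:r
7(r) covers 6:r
8(u) covers 7:r
9(q) covers 4:q
floor of heap: 0:r, 3:q
completions by unplaced set U, small U first (add the entries for U minus each lowest piece of U):
  |U|=1: {8}:1  {9}:1
  |U|=2: {4,9}:1  {7,8}:1  {8,9}:2
  |U|=3: {3,4,9}:1  {4,8,9}:3  {6,7,8}:1  {7,8,9}:3
  |U|=4: {3,4,8,9}:4  {4,7,8,9}:6  {5,6,7,8}:1  {6,7,8,9}:4
  |U|=5: {2,5,6,7,8}:1  {3,4,7,8,9}:10  {4,6,7,8,9}:10  {5,6,7,8,9}:5
  |U|=6: {1,2,5,6,7,8}:1  {2,5,6,7,8,9}:6  {3,4,6,7,8,9}:20  {4,5,6,7,8,9}:15
  |U|=7: {0,1,2,5,6,7,8}:1  {1,2,5,6,7,8,9}:7  {2,4,5,6,7,8,9}:21  {3,4,5,6,7,8,9}:35
  |U|=8: {0,1,2,5,6,7,8,9}:8  {1,2,4,5,6,7,8,9}:28  {2,3,4,5,6,7,8,9}:56
  start at 0(r): 84
  start at 3(q): 36
sum over floor = 120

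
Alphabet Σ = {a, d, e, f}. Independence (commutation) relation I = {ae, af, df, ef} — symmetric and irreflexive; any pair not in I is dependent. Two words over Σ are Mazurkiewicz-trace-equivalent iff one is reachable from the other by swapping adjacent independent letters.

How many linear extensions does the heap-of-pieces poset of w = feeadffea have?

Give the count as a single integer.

504

drop 0:f onto floor
drop 1:e onto floor
drop 2:e onto {1:e}
drop 3:a onto floor
drop 4:d onto {2:e, 3:a}
drop 5:f onto {0:f}
drop 6:f onto {5:f}
drop 7:e onto {4:d}
drop 8:a onto {4:d}
ground layer = {0:f, 1:e, 3:a}
drop-orders for the pieces not yet dropped (sum over which currently-grounded one goes next):
  1 to go: {6} 1  {7} 1  {8} 1
  2 to go: {5,6} 1  {6,7} 2  {6,8} 2  {7,8} 2
  3 to go: {0,5,6} 1  {4,7,8} 2  {5,6,7} 3  {5,6,8} 3  {6,7,8} 6
  4 to go: {0,5,6,7} 4  {0,5,6,8} 4  {2,4,7,8} 2  {3,4,7,8} 2  {4,6,7,8} 8  {5,6,7,8} 12
  5 to go: {0,5,6,7,8} 20  {1,2,4,7,8} 2  {2,3,4,7,8} 4  {2,4,6,7,8} 10  {3,4,6,7,8} 10  {4,5,6,7,8} 20
  6 to go: {0,4,5,6,7,8} 40  {1,2,3,4,7,8} 6  {1,2,4,6,7,8} 12  {2,3,4,6,7,8} 24  {2,4,5,6,7,8} 30  {3,4,5,6,7,8} 30
  7 to go: {0,2,4,5,6,7,8} 70  {0,3,4,5,6,7,8} 70  {1,2,3,4,6,7,8} 42  {1,2,4,5,6,7,8} 42  {2,3,4,5,6,7,8} 84
  if 0:f drops first: 168 orders
  if 1:e drops first: 224 orders
  if 3:a drops first: 112 orders
heap linearizations: 504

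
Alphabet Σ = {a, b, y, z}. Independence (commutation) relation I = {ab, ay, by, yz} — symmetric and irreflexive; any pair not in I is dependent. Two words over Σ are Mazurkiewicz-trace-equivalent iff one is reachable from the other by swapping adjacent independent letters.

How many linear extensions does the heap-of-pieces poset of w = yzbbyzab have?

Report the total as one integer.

56

0(y) covers ∅
1(z) covers ∅
2(b) covers 1:z
3(b) covers 2:b
4(y) covers 0:y
5(z) covers 3:b
6(a) covers 5:z
7(b) covers 5:z
floor of heap: 0:y, 1:z
completions by unplaced set U, small U first (add the entries for U minus each lowest piece of U):
  |U|=1: {4}:1  {6}:1  {7}:1
  |U|=2: {0,4}:1  {4,6}:2  {4,7}:2  {6,7}:2
  |U|=3: {0,4,6}:3  {0,4,7}:3  {4,6,7}:6  {5,6,7}:2
  |U|=4: {0,4,6,7}:12  {3,5,6,7}:2  {4,5,6,7}:8
  |U|=5: {0,4,5,6,7}:20  {2,3,5,6,7}:2  {3,4,5,6,7}:10
  |U|=6: {0,3,4,5,6,7}:30  {1,2,3,5,6,7}:2  {2,3,4,5,6,7}:12
  start at 0(y): 14
  start at 1(z): 42
sum over floor = 56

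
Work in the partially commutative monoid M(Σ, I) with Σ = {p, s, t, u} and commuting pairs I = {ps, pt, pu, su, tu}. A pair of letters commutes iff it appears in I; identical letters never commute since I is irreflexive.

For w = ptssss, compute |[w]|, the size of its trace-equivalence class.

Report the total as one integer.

piece 0:p — minimal
piece 1:t — minimal
piece 2:s rests on {1:t}
piece 3:s rests on {2:s}
piece 4:s rests on {3:s}
piece 5:s rests on {4:s}
minimal pieces: {0:p, 1:t}
ways to finish when only these pieces remain (= sum over removing one remaining piece with nothing left below it):
  1 left: {0}→1  {5}→1
  2 left: {0,5}→2  {4,5}→1
  3 left: {0,4,5}→3  {3,4,5}→1
  4 left: {0,3,4,5}→4  {2,3,4,5}→1
  placing 0:p first → 1 extensions
  placing 1:t first → 5 extensions
total linear extensions = 6

6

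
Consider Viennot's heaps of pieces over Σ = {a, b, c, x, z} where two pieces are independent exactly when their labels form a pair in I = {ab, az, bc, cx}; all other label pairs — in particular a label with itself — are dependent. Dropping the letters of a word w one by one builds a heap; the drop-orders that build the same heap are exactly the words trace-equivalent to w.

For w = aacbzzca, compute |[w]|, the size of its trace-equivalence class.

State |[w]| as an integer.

4

piece 0:a — minimal
piece 1:a rests on {0:a}
piece 2:c rests on {1:a}
piece 3:b — minimal
piece 4:z rests on {2:c, 3:b}
piece 5:z rests on {4:z}
piece 6:c rests on {5:z}
piece 7:a rests on {6:c}
minimal pieces: {0:a, 3:b}
ways to finish when only these pieces remain (= sum over removing one remaining piece with nothing left below it):
  1 left: {7}→1
  2 left: {6,7}→1
  3 left: {5,6,7}→1
  4 left: {4,5,6,7}→1
  5 left: {2,4,5,6,7}→1  {3,4,5,6,7}→1
  6 left: {1,2,4,5,6,7}→1  {2,3,4,5,6,7}→2
  placing 0:a first → 3 extensions
  placing 3:b first → 1 extensions
total linear extensions = 4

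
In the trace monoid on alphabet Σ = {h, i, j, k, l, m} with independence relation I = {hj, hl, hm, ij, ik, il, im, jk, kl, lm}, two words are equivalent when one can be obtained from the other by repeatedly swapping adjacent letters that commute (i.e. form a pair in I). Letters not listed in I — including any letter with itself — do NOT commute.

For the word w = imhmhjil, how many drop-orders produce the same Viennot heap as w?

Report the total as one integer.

piece 0:i — minimal
piece 1:m — minimal
piece 2:h rests on {0:i}
piece 3:m rests on {1:m}
piece 4:h rests on {2:h}
piece 5:j rests on {3:m}
piece 6:i rests on {4:h}
piece 7:l rests on {5:j}
minimal pieces: {0:i, 1:m}
ways to finish when only these pieces remain (= sum over removing one remaining piece with nothing left below it):
  1 left: {6}→1  {7}→1
  2 left: {4,6}→1  {5,7}→1  {6,7}→2
  3 left: {2,4,6}→1  {3,5,7}→1  {4,6,7}→3  {5,6,7}→3
  4 left: {0,2,4,6}→1  {1,3,5,7}→1  {2,4,6,7}→4  {3,5,6,7}→4  {4,5,6,7}→6
  5 left: {0,2,4,6,7}→5  {1,3,5,6,7}→5  {2,4,5,6,7}→10  {3,4,5,6,7}→10
  6 left: {0,2,4,5,6,7}→15  {1,3,4,5,6,7}→15  {2,3,4,5,6,7}→20
  placing 0:i first → 35 extensions
  placing 1:m first → 35 extensions
total linear extensions = 70

70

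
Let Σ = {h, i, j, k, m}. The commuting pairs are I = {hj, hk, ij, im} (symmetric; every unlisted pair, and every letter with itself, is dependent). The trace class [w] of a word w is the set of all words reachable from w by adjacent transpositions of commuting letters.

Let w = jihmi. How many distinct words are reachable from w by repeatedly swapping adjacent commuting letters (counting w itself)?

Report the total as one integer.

piece 0:j — minimal
piece 1:i — minimal
piece 2:h rests on {1:i}
piece 3:m rests on {0:j, 2:h}
piece 4:i rests on {2:h}
minimal pieces: {0:j, 1:i}
ways to finish when only these pieces remain (= sum over removing one remaining piece with nothing left below it):
  1 left: {3}→1  {4}→1
  2 left: {0,3}→1  {3,4}→2
  3 left: {0,3,4}→3  {2,3,4}→2
  placing 0:j first → 2 extensions
  placing 1:i first → 5 extensions
total linear extensions = 7

7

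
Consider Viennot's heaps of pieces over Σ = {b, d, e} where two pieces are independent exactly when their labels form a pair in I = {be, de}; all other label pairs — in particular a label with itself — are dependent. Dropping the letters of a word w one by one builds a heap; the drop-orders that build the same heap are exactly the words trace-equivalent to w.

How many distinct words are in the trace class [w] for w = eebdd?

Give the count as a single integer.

10

piece 0:e — minimal
piece 1:e rests on {0:e}
piece 2:b — minimal
piece 3:d rests on {2:b}
piece 4:d rests on {3:d}
minimal pieces: {0:e, 2:b}
ways to finish when only these pieces remain (= sum over removing one remaining piece with nothing left below it):
  1 left: {1}→1  {4}→1
  2 left: {0,1}→1  {1,4}→2  {3,4}→1
  3 left: {0,1,4}→3  {1,3,4}→3  {2,3,4}→1
  placing 0:e first → 4 extensions
  placing 2:b first → 6 extensions
total linear extensions = 10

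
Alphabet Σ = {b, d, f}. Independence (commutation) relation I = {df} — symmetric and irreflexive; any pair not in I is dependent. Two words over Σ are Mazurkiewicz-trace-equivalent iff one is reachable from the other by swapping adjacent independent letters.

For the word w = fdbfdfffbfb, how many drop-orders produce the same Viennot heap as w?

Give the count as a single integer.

10

piece 0:f — minimal
piece 1:d — minimal
piece 2:b rests on {0:f, 1:d}
piece 3:f rests on {2:b}
piece 4:d rests on {2:b}
piece 5:f rests on {3:f}
piece 6:f rests on {5:f}
piece 7:f rests on {6:f}
piece 8:b rests on {4:d, 7:f}
piece 9:f rests on {8:b}
piece 10:b rests on {9:f}
minimal pieces: {0:f, 1:d}
ways to finish when only these pieces remain (= sum over removing one remaining piece with nothing left below it):
  1 left: {10}→1
  2 left: {9,10}→1
  3 left: {8,9,10}→1
  4 left: {4,8,9,10}→1  {7,8,9,10}→1
  5 left: {4,7,8,9,10}→2  {6,7,8,9,10}→1
  6 left: {4,6,7,8,9,10}→3  {5,6,7,8,9,10}→1
  7 left: {3,5,6,7,8,9,10}→1  {4,5,6,7,8,9,10}→4
  8 left: {3,4,5,6,7,8,9,10}→5
  9 left: {2,3,4,5,6,7,8,9,10}→5
  placing 0:f first → 5 extensions
  placing 1:d first → 5 extensions
total linear extensions = 10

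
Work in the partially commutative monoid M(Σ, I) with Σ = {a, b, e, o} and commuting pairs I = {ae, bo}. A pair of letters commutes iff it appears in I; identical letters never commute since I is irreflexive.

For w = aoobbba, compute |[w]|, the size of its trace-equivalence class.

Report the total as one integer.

#0=a has no predecessor
#1=o depends on [0:a]
#2=o depends on [1:o]
#3=b depends on [0:a]
#4=b depends on [3:b]
#5=b depends on [4:b]
#6=a depends on [2:o, 5:b]
sources: [0:a]
N(rest) = Σ N(rest − s) over sources s of rest; N(one piece) = 1:
  size 1 → [6]=1
  size 2 → [2,6]=1  [5,6]=1
  size 3 → [1,2,6]=1  [2,5,6]=2  [4,5,6]=1
  size 4 → [1,2,5,6]=3  [2,4,5,6]=3  [3,4,5,6]=1
  size 5 → [1,2,4,5,6]=6  [2,3,4,5,6]=4
  first=0(a) contributes 10

10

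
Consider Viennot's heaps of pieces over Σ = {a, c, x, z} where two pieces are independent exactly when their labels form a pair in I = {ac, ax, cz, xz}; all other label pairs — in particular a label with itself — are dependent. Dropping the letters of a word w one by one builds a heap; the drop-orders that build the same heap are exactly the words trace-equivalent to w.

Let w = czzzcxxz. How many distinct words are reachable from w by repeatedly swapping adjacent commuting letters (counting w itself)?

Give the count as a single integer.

70

#0=c has no predecessor
#1=z has no predecessor
#2=z depends on [1:z]
#3=z depends on [2:z]
#4=c depends on [0:c]
#5=x depends on [4:c]
#6=x depends on [5:x]
#7=z depends on [3:z]
sources: [0:c, 1:z]
N(rest) = Σ N(rest − s) over sources s of rest; N(one piece) = 1:
  size 1 → [6]=1  [7]=1
  size 2 → [3,7]=1  [5,6]=1  [6,7]=2
  size 3 → [2,3,7]=1  [3,6,7]=3  [4,5,6]=1  [5,6,7]=3
  size 4 → [0,4,5,6]=1  [1,2,3,7]=1  [2,3,6,7]=4  [3,5,6,7]=6  [4,5,6,7]=4
  size 5 → [0,4,5,6,7]=5  [1,2,3,6,7]=5  [2,3,5,6,7]=10  [3,4,5,6,7]=10
  size 6 → [0,3,4,5,6,7]=15  [1,2,3,5,6,7]=15  [2,3,4,5,6,7]=20
  first=0(c) contributes 35
  first=1(z) contributes 35
|[w]| = 70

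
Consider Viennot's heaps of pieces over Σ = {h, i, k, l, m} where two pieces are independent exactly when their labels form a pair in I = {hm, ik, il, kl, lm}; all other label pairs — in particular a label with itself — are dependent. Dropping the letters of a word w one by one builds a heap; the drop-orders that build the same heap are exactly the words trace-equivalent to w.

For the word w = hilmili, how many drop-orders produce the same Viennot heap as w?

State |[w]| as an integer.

piece 0:h — minimal
piece 1:i rests on {0:h}
piece 2:l rests on {0:h}
piece 3:m rests on {1:i}
piece 4:i rests on {3:m}
piece 5:l rests on {2:l}
piece 6:i rests on {4:i}
minimal pieces: {0:h}
ways to finish when only these pieces remain (= sum over removing one remaining piece with nothing left below it):
  1 left: {5}→1  {6}→1
  2 left: {2,5}→1  {4,6}→1  {5,6}→2
  3 left: {2,5,6}→3  {3,4,6}→1  {4,5,6}→3
  4 left: {1,3,4,6}→1  {2,4,5,6}→6  {3,4,5,6}→4
  5 left: {1,3,4,5,6}→5  {2,3,4,5,6}→10
  placing 0:h first → 15 extensions

15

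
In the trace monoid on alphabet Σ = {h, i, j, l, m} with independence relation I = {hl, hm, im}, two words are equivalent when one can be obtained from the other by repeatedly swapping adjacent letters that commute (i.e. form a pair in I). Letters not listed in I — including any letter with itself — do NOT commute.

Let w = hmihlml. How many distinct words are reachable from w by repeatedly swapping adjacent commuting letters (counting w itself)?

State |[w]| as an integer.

drop 0:h onto floor
drop 1:m onto floor
drop 2:i onto {0:h}
drop 3:h onto {2:i}
drop 4:l onto {1:m, 2:i}
drop 5:m onto {4:l}
drop 6:l onto {5:m}
ground layer = {0:h, 1:m}
drop-orders for the pieces not yet dropped (sum over which currently-grounded one goes next):
  1 to go: {3} 1  {6} 1
  2 to go: {3,6} 2  {5,6} 1
  3 to go: {3,5,6} 3  {4,5,6} 1
  4 to go: {1,4,5,6} 1  {3,4,5,6} 4
  5 to go: {1,3,4,5,6} 5  {2,3,4,5,6} 4
  if 0:h drops first: 9 orders
  if 1:m drops first: 4 orders
heap linearizations: 13

13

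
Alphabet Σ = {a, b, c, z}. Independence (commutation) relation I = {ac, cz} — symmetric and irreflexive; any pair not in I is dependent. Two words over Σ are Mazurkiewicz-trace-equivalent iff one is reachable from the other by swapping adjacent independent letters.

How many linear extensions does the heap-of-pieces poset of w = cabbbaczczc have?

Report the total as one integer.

0(c) covers ∅
1(a) covers ∅
2(b) covers 0:c, 1:a
3(b) covers 2:b
4(b) covers 3:b
5(a) covers 4:b
6(c) covers 4:b
7(z) covers 5:a
8(c) covers 6:c
9(z) covers 7:z
10(c) covers 8:c
floor of heap: 0:c, 1:a
completions by unplaced set U, small U first (add the entries for U minus each lowest piece of U):
  |U|=1: {9}:1  {10}:1
  |U|=2: {7,9}:1  {8,10}:1  {9,10}:2
  |U|=3: {5,7,9}:1  {6,8,10}:1  {7,9,10}:3  {8,9,10}:3
  |U|=4: {5,7,9,10}:4  {6,8,9,10}:4  {7,8,9,10}:6
  |U|=5: {5,7,8,9,10}:10  {6,7,8,9,10}:10
  |U|=6: {5,6,7,8,9,10}:20
  |U|=7: {4,5,6,7,8,9,10}:20
  |U|=8: {3,4,5,6,7,8,9,10}:20
  |U|=9: {2,3,4,5,6,7,8,9,10}:20
  start at 0(c): 20
  start at 1(a): 20
sum over floor = 40

40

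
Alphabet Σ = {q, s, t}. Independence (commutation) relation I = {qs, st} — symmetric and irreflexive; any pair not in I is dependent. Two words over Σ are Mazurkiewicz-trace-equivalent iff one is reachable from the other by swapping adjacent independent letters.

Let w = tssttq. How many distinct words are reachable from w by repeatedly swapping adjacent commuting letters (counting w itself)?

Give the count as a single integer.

0(t) covers ∅
1(s) covers ∅
2(s) covers 1:s
3(t) covers 0:t
4(t) covers 3:t
5(q) covers 4:t
floor of heap: 0:t, 1:s
completions by unplaced set U, small U first (add the entries for U minus each lowest piece of U):
  |U|=1: {2}:1  {5}:1
  |U|=2: {1,2}:1  {2,5}:2  {4,5}:1
  |U|=3: {1,2,5}:3  {2,4,5}:3  {3,4,5}:1
  |U|=4: {0,3,4,5}:1  {1,2,4,5}:6  {2,3,4,5}:4
  start at 0(t): 10
  start at 1(s): 5
sum over floor = 15

15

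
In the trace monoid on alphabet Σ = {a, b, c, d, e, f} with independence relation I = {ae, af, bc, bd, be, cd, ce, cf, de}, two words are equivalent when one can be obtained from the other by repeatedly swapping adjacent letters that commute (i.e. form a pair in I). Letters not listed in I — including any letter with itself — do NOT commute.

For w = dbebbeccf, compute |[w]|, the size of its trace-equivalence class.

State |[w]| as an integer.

piece 0:d — minimal
piece 1:b — minimal
piece 2:e — minimal
piece 3:b rests on {1:b}
piece 4:b rests on {3:b}
piece 5:e rests on {2:e}
piece 6:c — minimal
piece 7:c rests on {6:c}
piece 8:f rests on {0:d, 4:b, 5:e}
minimal pieces: {0:d, 1:b, 2:e, 6:c}
ways to finish when only these pieces remain (= sum over removing one remaining piece with nothing left below it):
  1 left: {7}→1  {8}→1
  2 left: {0,8}→1  {4,8}→1  {5,8}→1  {6,7}→1  {7,8}→2
  3 left: {0,4,8}→2  {0,5,8}→2  {0,7,8}→3  {2,5,8}→1  {3,4,8}→1  {4,5,8}→2  {4,7,8}→3  {5,7,8}→3  {6,7,8}→3
  4 left: {0,2,5,8}→3  {0,3,4,8}→3  {0,4,5,8}→6  {0,4,7,8}→8  {0,5,7,8}→8  {0,6,7,8}→6  {1,3,4,8}→1  {2,4,5,8}→3  {2,5,7,8}→4  {3,4,5,8}→3  {3,4,7,8}→4  {4,5,7,8}→8  {4,6,7,8}→6  {5,6,7,8}→6
  5 left: {0,1,3,4,8}→4  {0,2,4,5,8}→12  {0,2,5,7,8}→15  {0,3,4,5,8}→12  {0,3,4,7,8}→15  {0,4,5,7,8}→30  {0,4,6,7,8}→20  {0,5,6,7,8}→20  {1,3,4,5,8}→4  {1,3,4,7,8}→5  {2,3,4,5,8}→6  {2,4,5,7,8}→15  {2,5,6,7,8}→10  {3,4,5,7,8}→15  {3,4,6,7,8}→10  {4,5,6,7,8}→20
  6 left: {0,1,3,4,5,8}→20  {0,1,3,4,7,8}→24  {0,2,3,4,5,8}→30  {0,2,4,5,7,8}→72  {0,2,5,6,7,8}→45  {0,3,4,5,7,8}→72  {0,3,4,6,7,8}→45  {0,4,5,6,7,8}→90  {1,2,3,4,5,8}→10  {1,3,4,5,7,8}→24  {1,3,4,6,7,8}→15  {2,3,4,5,7,8}→36  {2,4,5,6,7,8}→45  {3,4,5,6,7,8}→45
  7 left: {0,1,2,3,4,5,8}→60  {0,1,3,4,5,7,8}→140  {0,1,3,4,6,7,8}→84  {0,2,3,4,5,7,8}→210  {0,2,4,5,6,7,8}→252  {0,3,4,5,6,7,8}→252  {1,2,3,4,5,7,8}→70  {1,3,4,5,6,7,8}→84  {2,3,4,5,6,7,8}→126
  placing 0:d first → 280 extensions
  placing 1:b first → 840 extensions
  placing 2:e first → 560 extensions
  placing 6:c first → 480 extensions
total linear extensions = 2160

2160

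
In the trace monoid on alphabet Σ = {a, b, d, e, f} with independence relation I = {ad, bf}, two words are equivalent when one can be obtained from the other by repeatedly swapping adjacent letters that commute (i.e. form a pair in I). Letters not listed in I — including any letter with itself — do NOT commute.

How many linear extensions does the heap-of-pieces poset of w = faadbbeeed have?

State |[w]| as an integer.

3

0(f) covers ∅
1(a) covers 0:f
2(a) covers 1:a
3(d) covers 0:f
4(b) covers 2:a, 3:d
5(b) covers 4:b
6(e) covers 5:b
7(e) covers 6:e
8(e) covers 7:e
9(d) covers 8:e
floor of heap: 0:f
completions by unplaced set U, small U first (add the entries for U minus each lowest piece of U):
  |U|=1: {9}:1
  |U|=2: {8,9}:1
  |U|=3: {7,8,9}:1
  |U|=4: {6,7,8,9}:1
  |U|=5: {5,6,7,8,9}:1
  |U|=6: {4,5,6,7,8,9}:1
  |U|=7: {2,4,5,6,7,8,9}:1  {3,4,5,6,7,8,9}:1
  |U|=8: {1,2,4,5,6,7,8,9}:1  {2,3,4,5,6,7,8,9}:2
  start at 0(f): 3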